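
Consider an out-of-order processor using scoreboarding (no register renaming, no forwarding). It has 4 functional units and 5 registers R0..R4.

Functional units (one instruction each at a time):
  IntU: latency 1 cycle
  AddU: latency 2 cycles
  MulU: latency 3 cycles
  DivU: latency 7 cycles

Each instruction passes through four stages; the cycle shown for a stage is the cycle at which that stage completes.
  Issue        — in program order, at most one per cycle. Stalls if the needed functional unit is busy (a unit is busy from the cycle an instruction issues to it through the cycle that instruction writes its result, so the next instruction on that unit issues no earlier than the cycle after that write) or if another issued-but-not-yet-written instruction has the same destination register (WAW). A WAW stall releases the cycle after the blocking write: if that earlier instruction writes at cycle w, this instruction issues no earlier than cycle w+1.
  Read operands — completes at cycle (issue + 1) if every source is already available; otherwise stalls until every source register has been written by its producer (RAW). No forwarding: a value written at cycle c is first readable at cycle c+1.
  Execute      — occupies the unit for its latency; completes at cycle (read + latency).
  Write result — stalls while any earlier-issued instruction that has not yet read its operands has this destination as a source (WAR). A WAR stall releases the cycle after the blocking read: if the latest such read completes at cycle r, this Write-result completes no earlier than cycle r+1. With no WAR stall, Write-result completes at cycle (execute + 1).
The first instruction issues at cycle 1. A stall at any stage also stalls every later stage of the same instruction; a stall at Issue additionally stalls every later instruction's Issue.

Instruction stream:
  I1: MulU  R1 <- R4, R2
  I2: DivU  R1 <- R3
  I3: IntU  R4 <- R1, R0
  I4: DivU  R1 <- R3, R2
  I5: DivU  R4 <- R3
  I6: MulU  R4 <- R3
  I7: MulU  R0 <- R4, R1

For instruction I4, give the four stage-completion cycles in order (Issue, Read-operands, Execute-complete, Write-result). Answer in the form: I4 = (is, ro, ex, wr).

I4 = (17, 18, 25, 26)

I1  is:1  ro:2  ex:5  wr:6
I2  is:7  ro:8  ex:15  wr:16  — WAW R1: wait I1 write@6
I3  is:8  ro:17  ex:18  wr:19  — RAW R1: wait I2 write@16
I4  is:17  ro:18  ex:25  wr:26  — struct: DivU busy until I2 writes@16
I5  is:27  ro:28  ex:35  wr:36  — struct: DivU busy until I4 writes@26
I6  is:37  ro:38  ex:41  wr:42  — WAW R4: wait I5 write@36
I7  is:43  ro:44  ex:47  wr:48  — struct: MulU busy until I6 writes@42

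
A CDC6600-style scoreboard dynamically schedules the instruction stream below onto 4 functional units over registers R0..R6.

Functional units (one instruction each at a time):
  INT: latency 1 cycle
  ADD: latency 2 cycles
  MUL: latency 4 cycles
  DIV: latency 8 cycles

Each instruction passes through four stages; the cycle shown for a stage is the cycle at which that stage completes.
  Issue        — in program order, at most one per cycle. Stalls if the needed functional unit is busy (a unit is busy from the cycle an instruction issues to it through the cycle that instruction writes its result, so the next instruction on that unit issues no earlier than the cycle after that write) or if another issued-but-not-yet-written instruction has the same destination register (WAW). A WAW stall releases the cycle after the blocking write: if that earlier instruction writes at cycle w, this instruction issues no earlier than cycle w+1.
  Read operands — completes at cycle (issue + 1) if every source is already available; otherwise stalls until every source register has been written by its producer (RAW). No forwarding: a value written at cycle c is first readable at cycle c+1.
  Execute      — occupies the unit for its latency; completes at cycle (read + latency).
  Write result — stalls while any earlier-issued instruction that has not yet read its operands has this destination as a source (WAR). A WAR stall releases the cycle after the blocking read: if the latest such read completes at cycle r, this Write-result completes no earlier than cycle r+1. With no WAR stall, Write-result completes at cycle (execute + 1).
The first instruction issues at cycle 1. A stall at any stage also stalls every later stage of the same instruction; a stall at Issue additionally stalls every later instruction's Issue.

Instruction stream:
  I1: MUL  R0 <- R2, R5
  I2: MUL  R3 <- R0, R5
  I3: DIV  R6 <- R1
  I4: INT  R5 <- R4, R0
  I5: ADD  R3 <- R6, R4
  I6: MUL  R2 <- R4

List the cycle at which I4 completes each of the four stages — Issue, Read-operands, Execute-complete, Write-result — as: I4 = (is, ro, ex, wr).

I4 = (10, 11, 12, 13)

1) issue 1, read 2, done 6, write 7
2) issue 8, read 9, done 13, write 14  <struct: MUL busy until I1 writes@7>
3) issue 9, read 10, done 18, write 19
4) issue 10, read 11, done 12, write 13
5) issue 15, read 20, done 22, write 23  <WAW R3: wait I2 write@14 / RAW R6: wait I3 write@19>
6) issue 16, read 17, done 21, write 22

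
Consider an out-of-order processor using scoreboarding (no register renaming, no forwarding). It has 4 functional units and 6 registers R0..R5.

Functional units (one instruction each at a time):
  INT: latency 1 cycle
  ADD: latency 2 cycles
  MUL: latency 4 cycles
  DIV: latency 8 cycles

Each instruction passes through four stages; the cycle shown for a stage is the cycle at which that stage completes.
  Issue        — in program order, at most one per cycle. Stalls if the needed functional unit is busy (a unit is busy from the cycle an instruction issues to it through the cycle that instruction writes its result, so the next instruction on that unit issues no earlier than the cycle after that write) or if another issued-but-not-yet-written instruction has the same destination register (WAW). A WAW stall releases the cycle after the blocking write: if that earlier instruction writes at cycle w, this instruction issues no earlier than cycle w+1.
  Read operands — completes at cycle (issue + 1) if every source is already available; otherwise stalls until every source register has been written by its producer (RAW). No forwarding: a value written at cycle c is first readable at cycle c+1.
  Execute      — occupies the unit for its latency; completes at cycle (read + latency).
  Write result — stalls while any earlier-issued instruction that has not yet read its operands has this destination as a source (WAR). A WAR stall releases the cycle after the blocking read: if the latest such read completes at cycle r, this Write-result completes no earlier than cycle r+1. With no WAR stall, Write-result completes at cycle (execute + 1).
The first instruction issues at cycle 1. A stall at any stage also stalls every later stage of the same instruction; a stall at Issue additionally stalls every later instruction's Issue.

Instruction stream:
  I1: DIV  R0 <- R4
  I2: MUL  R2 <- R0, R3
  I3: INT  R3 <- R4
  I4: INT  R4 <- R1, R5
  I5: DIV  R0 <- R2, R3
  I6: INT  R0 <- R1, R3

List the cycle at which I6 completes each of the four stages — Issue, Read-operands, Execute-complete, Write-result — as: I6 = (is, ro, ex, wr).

I6 = (28, 29, 30, 31)

c1: issue I1 (DIV)
c2: I1 read-ops · issue I2 (MUL)
c3: issue I3 (INT)
c4: I3 read-ops
c5: I3 finished on INT
c10: I1 finished on DIV
c11: I1→R0
c12: I2 read-ops
c13: I3→R3
c14: issue I4 (INT)
c15: I4 read-ops · issue I5 (DIV)
c16: I2 finished on MUL · I4 finished on INT
c17: I2→R2 · I4→R4
c18: I5 read-ops
c26: I5 finished on DIV
c27: I5→R0
c28: issue I6 (INT)
c29: I6 read-ops
c30: I6 finished on INT
c31: I6→R0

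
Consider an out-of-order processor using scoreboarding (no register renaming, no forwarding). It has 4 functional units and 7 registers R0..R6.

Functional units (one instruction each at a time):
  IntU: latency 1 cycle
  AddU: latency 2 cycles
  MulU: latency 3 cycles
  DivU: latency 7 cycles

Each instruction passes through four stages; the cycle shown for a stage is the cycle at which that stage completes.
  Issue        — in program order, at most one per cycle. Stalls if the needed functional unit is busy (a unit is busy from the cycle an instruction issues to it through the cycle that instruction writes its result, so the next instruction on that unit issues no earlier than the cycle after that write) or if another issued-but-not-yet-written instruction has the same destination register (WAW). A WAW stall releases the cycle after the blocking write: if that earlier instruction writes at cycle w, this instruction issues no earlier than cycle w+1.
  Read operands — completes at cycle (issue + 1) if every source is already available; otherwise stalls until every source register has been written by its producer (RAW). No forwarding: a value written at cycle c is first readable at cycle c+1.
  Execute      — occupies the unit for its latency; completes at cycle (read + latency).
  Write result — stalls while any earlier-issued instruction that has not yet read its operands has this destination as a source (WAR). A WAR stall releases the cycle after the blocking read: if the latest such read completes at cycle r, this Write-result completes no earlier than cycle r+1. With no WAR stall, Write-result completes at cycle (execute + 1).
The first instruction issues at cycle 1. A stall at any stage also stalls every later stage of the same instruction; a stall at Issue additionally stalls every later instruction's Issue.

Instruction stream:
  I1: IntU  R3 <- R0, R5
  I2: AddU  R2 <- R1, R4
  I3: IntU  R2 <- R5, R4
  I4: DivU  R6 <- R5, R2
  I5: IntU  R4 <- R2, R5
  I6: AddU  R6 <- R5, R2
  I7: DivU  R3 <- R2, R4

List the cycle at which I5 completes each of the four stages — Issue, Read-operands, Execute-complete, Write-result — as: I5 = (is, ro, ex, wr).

I5 = (11, 12, 13, 14)

  I1 | 1 | 2 | 3 | 4
  I2 | 2 | 3 | 5 | 6
  I3 | 7 | 8 | 9 | 10   WAW R2: wait I2 write@6
  I4 | 8 | 11 | 18 | 19   RAW R2: wait I3 write@10
  I5 | 11 | 12 | 13 | 14   struct: IntU busy until I3 writes@10
  I6 | 20 | 21 | 23 | 24   WAW R6: wait I4 write@19
  I7 | 21 | 22 | 29 | 30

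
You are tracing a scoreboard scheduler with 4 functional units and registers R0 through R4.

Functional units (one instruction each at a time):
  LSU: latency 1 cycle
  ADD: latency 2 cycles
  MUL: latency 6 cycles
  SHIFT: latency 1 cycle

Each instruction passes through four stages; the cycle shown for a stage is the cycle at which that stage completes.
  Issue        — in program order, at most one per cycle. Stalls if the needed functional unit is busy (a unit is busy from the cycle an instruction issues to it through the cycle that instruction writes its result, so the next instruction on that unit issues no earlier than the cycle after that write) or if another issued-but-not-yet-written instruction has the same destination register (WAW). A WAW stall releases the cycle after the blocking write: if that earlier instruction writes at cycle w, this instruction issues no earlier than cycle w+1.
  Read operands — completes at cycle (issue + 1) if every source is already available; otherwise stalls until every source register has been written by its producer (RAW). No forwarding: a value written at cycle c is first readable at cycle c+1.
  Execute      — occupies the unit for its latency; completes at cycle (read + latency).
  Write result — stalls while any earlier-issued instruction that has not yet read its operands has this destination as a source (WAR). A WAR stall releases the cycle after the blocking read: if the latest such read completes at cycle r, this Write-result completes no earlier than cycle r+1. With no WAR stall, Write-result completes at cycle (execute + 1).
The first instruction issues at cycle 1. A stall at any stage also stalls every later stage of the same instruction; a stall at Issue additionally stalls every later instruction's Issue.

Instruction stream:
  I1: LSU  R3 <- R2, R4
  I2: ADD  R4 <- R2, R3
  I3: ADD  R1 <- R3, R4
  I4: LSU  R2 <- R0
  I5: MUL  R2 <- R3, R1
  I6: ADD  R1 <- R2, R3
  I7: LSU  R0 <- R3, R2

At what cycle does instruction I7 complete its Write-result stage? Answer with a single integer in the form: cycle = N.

cycle = 25

1) issue 1, read 2, done 3, write 4
2) issue 2, read 5, done 7, write 8  <RAW R3: wait I1 write@4>
3) issue 9, read 10, done 12, write 13  <struct: ADD busy until I2 writes@8>
4) issue 10, read 11, done 12, write 13
5) issue 14, read 15, done 21, write 22  <WAW R2: wait I4 write@13>
6) issue 15, read 23, done 25, write 26  <RAW R2: wait I5 write@22>
7) issue 16, read 23, done 24, write 25  <RAW R2: wait I5 write@22>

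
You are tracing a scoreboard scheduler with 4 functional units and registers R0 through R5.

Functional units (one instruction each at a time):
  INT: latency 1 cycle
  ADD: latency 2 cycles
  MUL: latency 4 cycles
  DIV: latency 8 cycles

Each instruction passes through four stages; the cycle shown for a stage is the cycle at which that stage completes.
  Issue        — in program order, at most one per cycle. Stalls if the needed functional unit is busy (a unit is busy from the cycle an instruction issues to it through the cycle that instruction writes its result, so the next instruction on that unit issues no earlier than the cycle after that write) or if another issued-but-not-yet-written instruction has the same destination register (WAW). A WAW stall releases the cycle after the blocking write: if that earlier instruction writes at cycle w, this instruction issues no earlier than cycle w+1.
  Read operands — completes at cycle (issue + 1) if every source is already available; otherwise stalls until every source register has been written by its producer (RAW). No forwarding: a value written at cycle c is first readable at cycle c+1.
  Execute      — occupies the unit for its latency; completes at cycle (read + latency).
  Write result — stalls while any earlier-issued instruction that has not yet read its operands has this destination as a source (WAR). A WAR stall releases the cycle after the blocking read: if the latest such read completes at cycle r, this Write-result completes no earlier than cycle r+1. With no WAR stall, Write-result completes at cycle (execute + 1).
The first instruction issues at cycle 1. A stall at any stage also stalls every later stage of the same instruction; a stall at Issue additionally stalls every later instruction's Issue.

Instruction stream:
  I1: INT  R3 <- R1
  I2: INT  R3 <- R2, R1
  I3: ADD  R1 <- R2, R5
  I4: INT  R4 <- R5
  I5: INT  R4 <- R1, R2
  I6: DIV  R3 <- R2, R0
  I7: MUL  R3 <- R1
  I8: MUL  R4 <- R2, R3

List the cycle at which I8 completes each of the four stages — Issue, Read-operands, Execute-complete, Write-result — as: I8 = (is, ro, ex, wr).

I8 = (32, 33, 37, 38)

[1] I1→INT
[2] I1 RO
[3] I1 EX
[4] I1 WR R3
[5] I2→INT
[6] I2 RO; I3→ADD
[7] I2 EX; I3 RO
[8] I2 WR R3
[9] I3 EX; I4→INT
[10] I3 WR R1; I4 RO
[11] I4 EX
[12] I4 WR R4
[13] I5→INT
[14] I5 RO; I6→DIV
[15] I5 EX; I6 RO
[16] I5 WR R4
[23] I6 EX
[24] I6 WR R3
[25] I7→MUL
[26] I7 RO
[30] I7 EX
[31] I7 WR R3
[32] I8→MUL
[33] I8 RO
[37] I8 EX
[38] I8 WR R4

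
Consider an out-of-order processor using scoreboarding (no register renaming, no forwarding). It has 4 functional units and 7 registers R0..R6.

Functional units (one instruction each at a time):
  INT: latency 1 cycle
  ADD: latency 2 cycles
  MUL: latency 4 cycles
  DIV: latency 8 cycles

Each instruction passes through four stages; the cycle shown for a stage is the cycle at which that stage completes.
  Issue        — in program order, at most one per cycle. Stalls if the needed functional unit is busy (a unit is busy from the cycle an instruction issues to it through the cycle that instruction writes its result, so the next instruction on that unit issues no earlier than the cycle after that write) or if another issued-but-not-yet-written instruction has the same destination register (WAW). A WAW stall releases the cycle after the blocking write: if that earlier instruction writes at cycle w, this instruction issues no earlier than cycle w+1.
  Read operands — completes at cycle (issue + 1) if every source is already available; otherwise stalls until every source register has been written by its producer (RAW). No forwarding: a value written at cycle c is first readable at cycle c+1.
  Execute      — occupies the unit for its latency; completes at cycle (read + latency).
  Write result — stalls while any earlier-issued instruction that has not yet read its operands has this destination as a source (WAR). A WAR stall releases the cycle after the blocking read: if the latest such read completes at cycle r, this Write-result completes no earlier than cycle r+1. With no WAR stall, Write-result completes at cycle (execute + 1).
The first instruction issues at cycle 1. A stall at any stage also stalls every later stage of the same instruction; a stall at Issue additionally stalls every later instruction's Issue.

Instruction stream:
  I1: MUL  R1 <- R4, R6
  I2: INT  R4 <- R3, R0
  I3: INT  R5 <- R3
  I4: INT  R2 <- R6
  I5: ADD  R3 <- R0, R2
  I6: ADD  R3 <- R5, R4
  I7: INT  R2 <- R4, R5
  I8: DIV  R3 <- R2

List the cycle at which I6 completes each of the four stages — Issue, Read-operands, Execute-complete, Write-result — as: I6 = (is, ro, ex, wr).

I6 = (18, 19, 21, 22)

cycle 1: I1 dispatched to MUL
cycle 2: I1 operands ready | I2 dispatched to INT
cycle 3: I2 operands ready
cycle 4: I2 complete
cycle 5: R4←I2
cycle 6: I1 complete | I3 dispatched to INT
cycle 7: R1←I1 | I3 operands ready
cycle 8: I3 complete
cycle 9: R5←I3
cycle 10: I4 dispatched to INT
cycle 11: I4 operands ready | I5 dispatched to ADD
cycle 12: I4 complete
cycle 13: R2←I4
cycle 14: I5 operands ready
cycle 16: I5 complete
cycle 17: R3←I5
cycle 18: I6 dispatched to ADD
cycle 19: I6 operands ready | I7 dispatched to INT
cycle 20: I7 operands ready
cycle 21: I6 complete | I7 complete
cycle 22: R3←I6 | R2←I7
cycle 23: I8 dispatched to DIV
cycle 24: I8 operands ready
cycle 32: I8 complete
cycle 33: R3←I8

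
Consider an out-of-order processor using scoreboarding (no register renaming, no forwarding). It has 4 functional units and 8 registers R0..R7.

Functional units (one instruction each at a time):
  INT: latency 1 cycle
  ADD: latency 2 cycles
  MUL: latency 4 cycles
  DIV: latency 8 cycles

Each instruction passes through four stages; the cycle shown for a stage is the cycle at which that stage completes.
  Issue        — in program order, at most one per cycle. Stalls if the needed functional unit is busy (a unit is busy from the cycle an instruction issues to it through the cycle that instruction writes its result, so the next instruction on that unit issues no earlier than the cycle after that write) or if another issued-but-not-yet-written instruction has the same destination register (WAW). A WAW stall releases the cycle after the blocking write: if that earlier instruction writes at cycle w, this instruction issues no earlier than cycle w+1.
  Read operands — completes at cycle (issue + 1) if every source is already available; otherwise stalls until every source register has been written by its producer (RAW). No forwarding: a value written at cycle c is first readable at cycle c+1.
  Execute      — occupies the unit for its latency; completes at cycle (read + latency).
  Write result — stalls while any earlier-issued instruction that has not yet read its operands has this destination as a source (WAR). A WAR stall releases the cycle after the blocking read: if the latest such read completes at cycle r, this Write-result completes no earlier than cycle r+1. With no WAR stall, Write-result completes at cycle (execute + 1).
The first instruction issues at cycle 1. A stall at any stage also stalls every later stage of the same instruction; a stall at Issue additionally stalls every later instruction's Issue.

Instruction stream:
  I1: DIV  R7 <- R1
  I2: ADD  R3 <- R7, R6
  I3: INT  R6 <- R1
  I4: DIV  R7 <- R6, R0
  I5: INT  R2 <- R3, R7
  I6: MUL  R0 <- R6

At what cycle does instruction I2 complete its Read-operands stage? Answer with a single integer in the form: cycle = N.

cycle = 12

I1 -> (1, 2, 10, 11)
I2 -> (2, 12, 14, 15)  // RAW R7: wait I1 write@11
I3 -> (3, 4, 5, 13)  // WAR R6: wait I2 read@12
I4 -> (12, 14, 22, 23)  // struct: DIV busy until I1 writes@11, RAW R6: wait I3 write@13
I5 -> (14, 24, 25, 26)  // struct: INT busy until I3 writes@13, RAW R7: wait I4 write@23
I6 -> (15, 16, 20, 21)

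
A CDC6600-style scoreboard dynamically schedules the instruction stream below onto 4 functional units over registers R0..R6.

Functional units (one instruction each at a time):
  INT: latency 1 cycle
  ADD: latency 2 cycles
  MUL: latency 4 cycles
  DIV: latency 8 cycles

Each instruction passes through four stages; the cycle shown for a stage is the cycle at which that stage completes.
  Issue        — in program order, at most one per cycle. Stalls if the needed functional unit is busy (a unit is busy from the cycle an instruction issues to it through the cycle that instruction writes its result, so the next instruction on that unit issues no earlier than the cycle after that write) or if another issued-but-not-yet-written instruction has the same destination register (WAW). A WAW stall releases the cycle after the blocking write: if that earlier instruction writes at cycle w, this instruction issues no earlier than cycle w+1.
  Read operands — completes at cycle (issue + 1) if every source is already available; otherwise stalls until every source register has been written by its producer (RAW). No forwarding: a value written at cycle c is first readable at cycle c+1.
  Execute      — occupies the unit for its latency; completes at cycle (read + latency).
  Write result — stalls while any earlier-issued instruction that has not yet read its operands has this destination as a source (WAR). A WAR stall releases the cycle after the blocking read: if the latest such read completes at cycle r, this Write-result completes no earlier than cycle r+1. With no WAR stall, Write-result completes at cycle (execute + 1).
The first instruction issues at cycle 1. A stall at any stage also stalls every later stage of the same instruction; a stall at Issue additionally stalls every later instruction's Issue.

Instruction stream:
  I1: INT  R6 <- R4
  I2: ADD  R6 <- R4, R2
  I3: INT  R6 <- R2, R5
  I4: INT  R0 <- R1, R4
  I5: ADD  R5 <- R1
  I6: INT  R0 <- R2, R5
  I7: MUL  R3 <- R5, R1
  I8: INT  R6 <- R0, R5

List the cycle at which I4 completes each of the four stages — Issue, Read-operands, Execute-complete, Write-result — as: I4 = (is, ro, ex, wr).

[I1] 1/2/3/4
[I2] 5/6/8/9  (WAW R6: wait I1 write@4)
[I3] 10/11/12/13  (WAW R6: wait I2 write@9)
[I4] 14/15/16/17  (struct: INT busy until I3 writes@13)
[I5] 15/16/18/19
[I6] 18/20/21/22  (struct: INT busy until I4 writes@17; RAW R5: wait I5 write@19)
[I7] 19/20/24/25
[I8] 23/24/25/26  (struct: INT busy until I6 writes@22)

I4 = (14, 15, 16, 17)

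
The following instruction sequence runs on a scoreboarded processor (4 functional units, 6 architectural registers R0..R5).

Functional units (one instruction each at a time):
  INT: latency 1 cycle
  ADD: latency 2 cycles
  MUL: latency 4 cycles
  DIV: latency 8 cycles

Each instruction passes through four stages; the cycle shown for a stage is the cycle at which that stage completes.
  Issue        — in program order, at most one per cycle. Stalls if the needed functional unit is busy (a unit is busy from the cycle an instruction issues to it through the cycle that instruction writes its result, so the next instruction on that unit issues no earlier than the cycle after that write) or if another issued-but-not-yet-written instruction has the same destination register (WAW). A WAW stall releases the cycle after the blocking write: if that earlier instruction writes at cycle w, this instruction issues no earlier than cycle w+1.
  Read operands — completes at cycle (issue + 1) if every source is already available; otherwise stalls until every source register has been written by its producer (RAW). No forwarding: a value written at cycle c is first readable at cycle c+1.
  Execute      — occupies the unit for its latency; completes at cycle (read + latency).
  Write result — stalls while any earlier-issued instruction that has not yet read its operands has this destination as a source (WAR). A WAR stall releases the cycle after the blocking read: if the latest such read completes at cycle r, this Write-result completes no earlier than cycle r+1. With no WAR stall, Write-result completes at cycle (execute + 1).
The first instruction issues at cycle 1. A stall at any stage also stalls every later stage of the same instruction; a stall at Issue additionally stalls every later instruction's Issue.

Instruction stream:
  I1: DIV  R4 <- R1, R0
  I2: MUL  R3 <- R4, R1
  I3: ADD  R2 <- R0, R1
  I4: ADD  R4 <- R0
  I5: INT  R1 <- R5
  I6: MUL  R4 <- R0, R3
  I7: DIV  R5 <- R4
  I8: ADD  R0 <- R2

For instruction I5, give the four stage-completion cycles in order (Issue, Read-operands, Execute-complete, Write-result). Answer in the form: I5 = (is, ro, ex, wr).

1) issue 1, read 2, done 10, write 11
2) issue 2, read 12, done 16, write 17  <RAW R4: wait I1 write@11>
3) issue 3, read 4, done 6, write 7
4) issue 12, read 13, done 15, write 16  <WAW R4: wait I1 write@11>
5) issue 13, read 14, done 15, write 16
6) issue 18, read 19, done 23, write 24  <struct: MUL busy until I2 writes@17>
7) issue 19, read 25, done 33, write 34  <RAW R4: wait I6 write@24>
8) issue 20, read 21, done 23, write 24

I5 = (13, 14, 15, 16)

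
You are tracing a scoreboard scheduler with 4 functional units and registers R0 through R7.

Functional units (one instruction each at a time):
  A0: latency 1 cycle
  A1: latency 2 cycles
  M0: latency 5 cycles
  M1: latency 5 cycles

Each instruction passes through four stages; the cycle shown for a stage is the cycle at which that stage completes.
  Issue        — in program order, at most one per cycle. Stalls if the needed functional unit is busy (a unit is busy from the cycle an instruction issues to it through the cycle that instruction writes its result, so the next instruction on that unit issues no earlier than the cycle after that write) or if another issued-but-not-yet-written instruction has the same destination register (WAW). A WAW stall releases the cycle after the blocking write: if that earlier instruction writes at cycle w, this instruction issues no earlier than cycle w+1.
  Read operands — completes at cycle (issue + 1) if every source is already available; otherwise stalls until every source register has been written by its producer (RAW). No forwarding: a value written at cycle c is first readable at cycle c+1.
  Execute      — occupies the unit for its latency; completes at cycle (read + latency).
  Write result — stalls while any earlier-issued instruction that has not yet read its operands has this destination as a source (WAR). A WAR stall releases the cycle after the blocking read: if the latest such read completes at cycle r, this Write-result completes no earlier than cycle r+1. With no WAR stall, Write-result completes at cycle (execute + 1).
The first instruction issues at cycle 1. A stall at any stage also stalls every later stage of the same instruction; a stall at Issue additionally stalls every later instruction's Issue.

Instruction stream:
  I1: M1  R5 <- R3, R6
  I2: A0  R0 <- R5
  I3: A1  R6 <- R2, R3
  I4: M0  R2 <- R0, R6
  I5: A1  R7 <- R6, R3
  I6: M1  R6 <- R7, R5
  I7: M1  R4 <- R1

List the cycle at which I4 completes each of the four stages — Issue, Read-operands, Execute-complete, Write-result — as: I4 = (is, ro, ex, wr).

t=1  I1 dispatched to M1
t=2  I1 operands ready; I2 dispatched to A0
t=3  I3 dispatched to A1
t=4  I3 operands ready; I4 dispatched to M0
t=6  I3 complete
t=7  I1 complete; R6←I3
t=8  R5←I1; I5 dispatched to A1
t=9  I2 operands ready; I5 operands ready; I6 dispatched to M1
t=10  I2 complete
t=11  R0←I2; I5 complete
t=12  I4 operands ready; R7←I5
t=13  I6 operands ready
t=17  I4 complete
t=18  R2←I4; I6 complete
t=19  R6←I6
t=20  I7 dispatched to M1
t=21  I7 operands ready
t=26  I7 complete
t=27  R4←I7

I4 = (4, 12, 17, 18)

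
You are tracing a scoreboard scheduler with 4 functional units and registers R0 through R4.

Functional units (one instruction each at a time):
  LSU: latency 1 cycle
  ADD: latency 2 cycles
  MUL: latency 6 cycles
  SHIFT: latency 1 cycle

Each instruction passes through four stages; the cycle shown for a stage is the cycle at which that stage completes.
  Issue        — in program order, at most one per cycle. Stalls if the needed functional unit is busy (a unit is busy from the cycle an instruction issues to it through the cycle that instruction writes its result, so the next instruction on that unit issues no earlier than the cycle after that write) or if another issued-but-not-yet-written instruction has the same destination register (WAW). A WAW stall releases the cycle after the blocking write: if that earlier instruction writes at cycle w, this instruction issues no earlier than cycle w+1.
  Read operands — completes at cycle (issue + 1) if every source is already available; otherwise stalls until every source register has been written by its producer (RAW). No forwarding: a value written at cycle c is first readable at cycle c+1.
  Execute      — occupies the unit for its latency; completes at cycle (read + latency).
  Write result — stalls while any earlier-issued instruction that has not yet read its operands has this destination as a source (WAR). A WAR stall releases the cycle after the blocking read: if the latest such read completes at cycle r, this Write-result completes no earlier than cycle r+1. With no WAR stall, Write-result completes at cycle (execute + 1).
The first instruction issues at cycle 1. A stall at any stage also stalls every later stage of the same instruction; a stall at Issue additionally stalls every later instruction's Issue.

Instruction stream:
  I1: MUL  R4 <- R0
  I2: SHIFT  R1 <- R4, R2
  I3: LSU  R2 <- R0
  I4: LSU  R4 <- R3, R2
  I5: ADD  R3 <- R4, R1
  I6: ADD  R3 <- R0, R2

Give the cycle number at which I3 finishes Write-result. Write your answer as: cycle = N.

cycle = 11

[1] I1 issues→MUL
[2] I1 reads, I2 issues→SHIFT
[3] I3 issues→LSU
[4] I3 reads
[5] I3 exec-done
[8] I1 exec-done
[9] I1 writes R4
[10] I2 reads
[11] I2 exec-done, I3 writes R2
[12] I2 writes R1, I4 issues→LSU
[13] I4 reads, I5 issues→ADD
[14] I4 exec-done
[15] I4 writes R4
[16] I5 reads
[18] I5 exec-done
[19] I5 writes R3
[20] I6 issues→ADD
[21] I6 reads
[23] I6 exec-done
[24] I6 writes R3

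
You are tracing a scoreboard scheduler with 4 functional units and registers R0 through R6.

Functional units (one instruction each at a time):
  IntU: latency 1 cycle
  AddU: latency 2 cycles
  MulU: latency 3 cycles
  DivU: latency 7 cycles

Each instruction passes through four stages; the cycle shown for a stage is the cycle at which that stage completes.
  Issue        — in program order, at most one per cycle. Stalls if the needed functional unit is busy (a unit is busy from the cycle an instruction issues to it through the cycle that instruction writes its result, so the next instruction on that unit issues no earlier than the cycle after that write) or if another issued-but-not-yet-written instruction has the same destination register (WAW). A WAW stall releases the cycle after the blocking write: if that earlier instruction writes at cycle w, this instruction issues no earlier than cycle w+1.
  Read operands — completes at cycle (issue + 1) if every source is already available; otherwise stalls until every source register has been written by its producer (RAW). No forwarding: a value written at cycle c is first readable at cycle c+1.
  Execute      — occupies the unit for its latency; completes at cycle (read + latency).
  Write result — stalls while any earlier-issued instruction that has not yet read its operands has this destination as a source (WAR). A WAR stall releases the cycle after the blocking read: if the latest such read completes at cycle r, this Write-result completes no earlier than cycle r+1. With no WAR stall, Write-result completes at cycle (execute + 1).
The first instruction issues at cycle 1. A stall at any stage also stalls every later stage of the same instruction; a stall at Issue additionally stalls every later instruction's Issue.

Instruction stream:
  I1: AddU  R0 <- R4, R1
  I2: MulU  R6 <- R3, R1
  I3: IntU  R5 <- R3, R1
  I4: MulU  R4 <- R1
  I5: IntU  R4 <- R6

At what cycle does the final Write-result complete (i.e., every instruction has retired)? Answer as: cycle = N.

I1  is:1  ro:2  ex:4  wr:5
I2  is:2  ro:3  ex:6  wr:7
I3  is:3  ro:4  ex:5  wr:6
I4  is:8  ro:9  ex:12  wr:13  — struct: MulU busy until I2 writes@7
I5  is:14  ro:15  ex:16  wr:17  — WAW R4: wait I4 write@13

cycle = 17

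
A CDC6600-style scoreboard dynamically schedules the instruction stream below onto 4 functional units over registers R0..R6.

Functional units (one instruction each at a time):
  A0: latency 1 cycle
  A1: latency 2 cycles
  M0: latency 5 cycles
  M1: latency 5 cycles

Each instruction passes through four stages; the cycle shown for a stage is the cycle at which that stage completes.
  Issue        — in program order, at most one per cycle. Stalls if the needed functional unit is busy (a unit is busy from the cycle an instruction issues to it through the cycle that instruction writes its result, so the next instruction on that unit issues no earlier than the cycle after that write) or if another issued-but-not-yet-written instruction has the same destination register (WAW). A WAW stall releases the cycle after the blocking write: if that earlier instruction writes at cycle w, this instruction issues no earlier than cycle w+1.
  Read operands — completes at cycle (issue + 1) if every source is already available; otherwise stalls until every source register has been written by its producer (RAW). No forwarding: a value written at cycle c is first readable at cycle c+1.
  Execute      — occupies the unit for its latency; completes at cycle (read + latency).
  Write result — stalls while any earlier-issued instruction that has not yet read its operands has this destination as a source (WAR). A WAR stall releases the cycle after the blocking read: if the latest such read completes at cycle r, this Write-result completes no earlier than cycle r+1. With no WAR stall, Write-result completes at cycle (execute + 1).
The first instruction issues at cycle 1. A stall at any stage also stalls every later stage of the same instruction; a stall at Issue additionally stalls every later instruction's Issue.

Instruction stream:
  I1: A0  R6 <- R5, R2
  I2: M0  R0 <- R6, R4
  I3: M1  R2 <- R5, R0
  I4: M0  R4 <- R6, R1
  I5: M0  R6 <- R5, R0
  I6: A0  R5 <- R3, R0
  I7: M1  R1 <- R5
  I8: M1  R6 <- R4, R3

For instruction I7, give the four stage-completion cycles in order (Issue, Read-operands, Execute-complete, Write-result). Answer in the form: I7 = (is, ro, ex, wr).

I7 = (22, 25, 30, 31)

[1] I1 issues→A0
[2] I1 reads · I2 issues→M0
[3] I1 exec-done · I3 issues→M1
[4] I1 writes R6
[5] I2 reads
[10] I2 exec-done
[11] I2 writes R0
[12] I3 reads · I4 issues→M0
[13] I4 reads
[17] I3 exec-done
[18] I3 writes R2 · I4 exec-done
[19] I4 writes R4
[20] I5 issues→M0
[21] I5 reads · I6 issues→A0
[22] I6 reads · I7 issues→M1
[23] I6 exec-done
[24] I6 writes R5
[25] I7 reads
[26] I5 exec-done
[27] I5 writes R6
[30] I7 exec-done
[31] I7 writes R1
[32] I8 issues→M1
[33] I8 reads
[38] I8 exec-done
[39] I8 writes R6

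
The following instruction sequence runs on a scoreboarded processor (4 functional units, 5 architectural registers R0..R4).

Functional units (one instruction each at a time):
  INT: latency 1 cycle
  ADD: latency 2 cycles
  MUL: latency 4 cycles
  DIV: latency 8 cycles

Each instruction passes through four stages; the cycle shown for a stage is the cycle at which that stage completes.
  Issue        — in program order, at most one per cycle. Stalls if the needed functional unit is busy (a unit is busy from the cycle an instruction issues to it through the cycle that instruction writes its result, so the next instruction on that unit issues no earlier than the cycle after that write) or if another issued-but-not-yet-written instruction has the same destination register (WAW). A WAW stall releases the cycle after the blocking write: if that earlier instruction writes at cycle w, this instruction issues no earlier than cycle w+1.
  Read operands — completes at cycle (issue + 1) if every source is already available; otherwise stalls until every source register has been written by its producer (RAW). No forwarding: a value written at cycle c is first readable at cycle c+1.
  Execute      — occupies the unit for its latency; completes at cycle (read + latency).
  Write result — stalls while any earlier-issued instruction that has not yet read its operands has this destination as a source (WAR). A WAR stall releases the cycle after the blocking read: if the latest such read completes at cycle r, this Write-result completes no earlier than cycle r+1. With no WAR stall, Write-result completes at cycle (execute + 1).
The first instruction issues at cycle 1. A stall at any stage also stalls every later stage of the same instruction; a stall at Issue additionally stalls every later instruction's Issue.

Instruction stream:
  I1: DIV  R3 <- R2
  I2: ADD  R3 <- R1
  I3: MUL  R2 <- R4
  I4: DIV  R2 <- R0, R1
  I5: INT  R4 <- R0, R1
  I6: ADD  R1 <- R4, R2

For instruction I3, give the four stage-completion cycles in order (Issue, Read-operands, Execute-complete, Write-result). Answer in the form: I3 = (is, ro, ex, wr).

I3 = (13, 14, 18, 19)

t=1  issue I1 (DIV)
t=2  I1 read-ops
t=10  I1 finished on DIV
t=11  I1→R3
t=12  issue I2 (ADD)
t=13  I2 read-ops | issue I3 (MUL)
t=14  I3 read-ops
t=15  I2 finished on ADD
t=16  I2→R3
t=18  I3 finished on MUL
t=19  I3→R2
t=20  issue I4 (DIV)
t=21  I4 read-ops | issue I5 (INT)
t=22  I5 read-ops | issue I6 (ADD)
t=23  I5 finished on INT
t=24  I5→R4
t=29  I4 finished on DIV
t=30  I4→R2
t=31  I6 read-ops
t=33  I6 finished on ADD
t=34  I6→R1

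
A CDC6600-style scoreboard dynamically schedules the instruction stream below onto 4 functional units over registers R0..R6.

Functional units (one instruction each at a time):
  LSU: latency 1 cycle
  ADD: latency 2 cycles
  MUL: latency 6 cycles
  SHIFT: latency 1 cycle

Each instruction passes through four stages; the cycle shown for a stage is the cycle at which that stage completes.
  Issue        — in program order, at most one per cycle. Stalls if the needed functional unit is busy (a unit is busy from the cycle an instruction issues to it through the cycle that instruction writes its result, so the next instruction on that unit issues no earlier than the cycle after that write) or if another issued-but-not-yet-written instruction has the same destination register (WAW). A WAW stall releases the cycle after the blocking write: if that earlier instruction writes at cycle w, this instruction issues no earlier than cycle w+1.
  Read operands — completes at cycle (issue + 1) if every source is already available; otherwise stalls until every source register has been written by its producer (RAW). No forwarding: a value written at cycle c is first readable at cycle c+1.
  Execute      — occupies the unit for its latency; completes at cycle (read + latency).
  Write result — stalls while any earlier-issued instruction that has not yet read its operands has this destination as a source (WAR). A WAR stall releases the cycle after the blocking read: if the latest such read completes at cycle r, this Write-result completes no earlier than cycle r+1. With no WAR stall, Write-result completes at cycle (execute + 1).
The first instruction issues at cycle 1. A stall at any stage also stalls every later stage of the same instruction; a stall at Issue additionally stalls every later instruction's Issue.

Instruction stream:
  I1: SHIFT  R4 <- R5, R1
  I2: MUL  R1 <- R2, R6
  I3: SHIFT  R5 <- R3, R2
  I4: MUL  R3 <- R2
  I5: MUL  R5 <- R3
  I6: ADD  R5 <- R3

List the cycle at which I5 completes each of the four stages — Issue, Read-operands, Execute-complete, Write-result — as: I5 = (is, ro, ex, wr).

t=1  I1 issues→SHIFT
t=2  I1 reads, I2 issues→MUL
t=3  I1 exec-done, I2 reads
t=4  I1 writes R4
t=5  I3 issues→SHIFT
t=6  I3 reads
t=7  I3 exec-done
t=8  I3 writes R5
t=9  I2 exec-done
t=10  I2 writes R1
t=11  I4 issues→MUL
t=12  I4 reads
t=18  I4 exec-done
t=19  I4 writes R3
t=20  I5 issues→MUL
t=21  I5 reads
t=27  I5 exec-done
t=28  I5 writes R5
t=29  I6 issues→ADD
t=30  I6 reads
t=32  I6 exec-done
t=33  I6 writes R5

I5 = (20, 21, 27, 28)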